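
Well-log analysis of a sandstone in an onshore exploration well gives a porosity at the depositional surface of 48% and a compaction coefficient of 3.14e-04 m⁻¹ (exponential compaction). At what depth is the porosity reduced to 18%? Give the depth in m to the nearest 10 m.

Working in km (1 km = 1000 m; β in km⁻¹ = β in m⁻¹ × 1000):
Invert Athy's law: Z = ln(φ₀/φ) / β
Z = ln(0.48/0.18) / 0.314 = ln(2.667) / 0.314 = 0.9808 / 0.314 = 3.124 km

3120 m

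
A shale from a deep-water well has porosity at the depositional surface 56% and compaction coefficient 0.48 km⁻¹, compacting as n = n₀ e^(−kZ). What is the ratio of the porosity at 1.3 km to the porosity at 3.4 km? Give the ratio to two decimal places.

2.74

n(Z₁)/n(Z₂) = e^(−k·Z₁)/e^(−k·Z₂) = e^{k(Z₂−Z₁)}
= exp(0.48 × 2.1) = exp(1.008) = 2.7401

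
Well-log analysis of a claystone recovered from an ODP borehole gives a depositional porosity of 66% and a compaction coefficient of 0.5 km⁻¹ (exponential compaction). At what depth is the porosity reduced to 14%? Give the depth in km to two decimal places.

Invert Athy's law: Z = ln(n₀/n) / β
Z = ln(0.66/0.14) / 0.5 = ln(4.714) / 0.5 = 1.5506 / 0.5 = 3.101 km

3.10 km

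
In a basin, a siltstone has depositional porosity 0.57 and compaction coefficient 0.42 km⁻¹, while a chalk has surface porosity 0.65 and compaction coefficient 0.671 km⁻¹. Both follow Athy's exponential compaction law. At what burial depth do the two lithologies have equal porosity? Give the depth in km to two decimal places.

Set φ₀ₐ e^(−βₐd) = φ₀ᵦ e^(−βᵦd) ⇒ ln(φ₀ₐ/φ₀ᵦ) = (βₐ − βᵦ)·d
d = ln(0.57/0.65) / (0.42 − 0.671) = -0.1313 / -0.251 = 0.523 km

0.52 km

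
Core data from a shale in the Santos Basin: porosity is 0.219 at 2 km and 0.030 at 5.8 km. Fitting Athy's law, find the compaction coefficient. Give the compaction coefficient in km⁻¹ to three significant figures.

0.523 km⁻¹

Athy: n(Z) = n₀ e^(−βZ) ⇒ n₁/n₂ = e^{β(Z₂−Z₁)} ⇒ β = ln(n₁/n₂)/(Z₂−Z₁)
β = ln(0.219/0.03) / (5.8 − 2) = ln(7.3) / 3.8 = 1.9879 / 3.8 = 0.5231 km⁻¹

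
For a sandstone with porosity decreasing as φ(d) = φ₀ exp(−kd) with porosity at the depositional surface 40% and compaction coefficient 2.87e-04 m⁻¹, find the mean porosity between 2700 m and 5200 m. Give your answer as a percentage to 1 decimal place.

Working in km (1 km = 1000 m; k in km⁻¹ = k in m⁻¹ × 1000):
⟨φ⟩ = (1/(d₂−d₁)) ∫ φ₀ e^(−kd) dd = φ₀·(e^(−k·d₁) − e^(−k·d₂)) / (k·(d₂−d₁))
e^(−0.287×2.7) = 0.4607; e^(−0.287×5.2) = 0.2248
⟨φ⟩ = 0.4 × (0.4607 − 0.2248) / (0.287 × 2.5) = 0.4 × 0.3288 = 0.1315

13.2%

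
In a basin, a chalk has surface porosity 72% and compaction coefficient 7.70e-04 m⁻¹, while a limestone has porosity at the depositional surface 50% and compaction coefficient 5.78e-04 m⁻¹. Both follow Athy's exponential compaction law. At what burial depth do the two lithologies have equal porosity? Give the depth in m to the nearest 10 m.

Working in km (1 km = 1000 m; k in km⁻¹ = k in m⁻¹ × 1000):
Set n₀ₐ e^(−kₐd) = n₀ᵦ e^(−kᵦd) ⇒ ln(n₀ₐ/n₀ᵦ) = (kₐ − kᵦ)·d
d = ln(0.72/0.5) / (0.77 − 0.578) = 0.3646 / 0.192 = 1.899 km

1900 m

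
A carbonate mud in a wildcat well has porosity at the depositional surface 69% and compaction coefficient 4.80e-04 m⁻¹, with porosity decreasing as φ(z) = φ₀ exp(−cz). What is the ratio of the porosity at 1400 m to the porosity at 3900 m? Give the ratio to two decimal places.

3.32

Working in km (1 km = 1000 m; c in km⁻¹ = c in m⁻¹ × 1000):
φ(z₁)/φ(z₂) = e^(−c·z₁)/e^(−c·z₂) = e^{c(z₂−z₁)}
= exp(0.48 × 2.5) = exp(1.2) = 3.3201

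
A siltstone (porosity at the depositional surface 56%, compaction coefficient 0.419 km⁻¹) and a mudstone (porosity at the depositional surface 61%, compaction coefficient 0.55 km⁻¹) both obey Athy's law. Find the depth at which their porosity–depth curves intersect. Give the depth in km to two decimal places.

Set n₀ₐ e^(−cₐZ) = n₀ᵦ e^(−cᵦZ) ⇒ ln(n₀ₐ/n₀ᵦ) = (cₐ − cᵦ)·Z
Z = ln(0.56/0.61) / (0.419 − 0.55) = -0.0855 / -0.131 = 0.653 km

0.65 km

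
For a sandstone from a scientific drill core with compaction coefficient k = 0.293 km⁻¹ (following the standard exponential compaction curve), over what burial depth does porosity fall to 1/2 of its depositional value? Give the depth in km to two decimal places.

phi/phi₀ = 1/2 ⇒ exp(−k·d) = 1/2 ⇒ d = ln(2) / k
d = 0.6931 / 0.293 = 2.366 km

2.37 km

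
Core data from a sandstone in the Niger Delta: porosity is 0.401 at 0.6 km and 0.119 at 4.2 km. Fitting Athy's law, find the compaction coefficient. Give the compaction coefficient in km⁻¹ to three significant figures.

0.337 km⁻¹

Athy: phi(d) = phi₀ e^(−kd) ⇒ phi₁/phi₂ = e^{k(d₂−d₁)} ⇒ k = ln(phi₁/phi₂)/(d₂−d₁)
k = ln(0.401/0.119) / (4.2 − 0.6) = ln(3.37) / 3.6 = 1.2148 / 3.6 = 0.3375 km⁻¹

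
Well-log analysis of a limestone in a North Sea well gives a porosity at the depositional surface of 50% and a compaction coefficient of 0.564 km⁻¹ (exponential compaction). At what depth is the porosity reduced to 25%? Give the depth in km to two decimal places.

1.23 km

Invert Athy's law: z = ln(φ₀/φ) / β
z = ln(0.5/0.25) / 0.564 = ln(2) / 0.564 = 0.6931 / 0.564 = 1.229 km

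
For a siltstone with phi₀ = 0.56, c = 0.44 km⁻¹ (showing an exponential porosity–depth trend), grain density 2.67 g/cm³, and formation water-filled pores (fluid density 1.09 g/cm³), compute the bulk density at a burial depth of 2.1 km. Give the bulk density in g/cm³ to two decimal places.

2.32 g/cm³

Porosity at depth: phi = 0.56·exp(−0.44×2.1) = 0.56×0.3969 = 0.2223
Bulk density: ρ_b = (1−phi)ρ_g + phi·ρ_f = 0.7777×2.67 + 0.2223×1.09
       = 2.077 + 0.242 = 2.319 g/cm³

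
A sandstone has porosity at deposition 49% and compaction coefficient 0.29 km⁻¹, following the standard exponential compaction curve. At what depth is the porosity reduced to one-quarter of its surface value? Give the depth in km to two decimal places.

n/n₀ = 1/4 ⇒ exp(−k·z) = 1/4 ⇒ z = ln(4) / k
z = 1.3863 / 0.29 = 4.780 km

4.78 km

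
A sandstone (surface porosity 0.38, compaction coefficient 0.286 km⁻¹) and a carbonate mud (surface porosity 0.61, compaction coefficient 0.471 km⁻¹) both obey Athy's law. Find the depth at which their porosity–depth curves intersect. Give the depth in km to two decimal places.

2.56 km

Set φ₀ₐ e^(−kₐd) = φ₀ᵦ e^(−kᵦd) ⇒ ln(φ₀ₐ/φ₀ᵦ) = (kₐ − kᵦ)·d
d = ln(0.38/0.61) / (0.286 − 0.471) = -0.4733 / -0.185 = 2.558 km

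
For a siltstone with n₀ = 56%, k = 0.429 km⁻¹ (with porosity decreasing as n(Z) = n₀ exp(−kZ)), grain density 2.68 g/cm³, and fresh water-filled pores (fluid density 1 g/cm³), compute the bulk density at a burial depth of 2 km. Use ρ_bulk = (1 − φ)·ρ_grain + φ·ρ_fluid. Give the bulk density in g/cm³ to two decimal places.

2.28 g/cm³

Porosity at depth: n = 0.56·exp(−0.429×2) = 0.56×0.4240 = 0.2374
Bulk density: ρ_b = (1−n)ρ_g + n·ρ_f = 0.7626×2.68 + 0.2374×1
       = 2.044 + 0.237 = 2.281 g/cm³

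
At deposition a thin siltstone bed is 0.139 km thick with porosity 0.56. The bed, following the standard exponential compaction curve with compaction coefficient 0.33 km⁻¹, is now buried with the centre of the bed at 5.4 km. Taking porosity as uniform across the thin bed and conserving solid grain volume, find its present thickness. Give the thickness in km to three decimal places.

Porosity at 5.4 km: φ = 0.56·exp(−0.33×5.4) = 0.0942
Solid-volume conservation: h(1−φ) = h₀(1−φ₀) ⇒ h = h₀·(1−φ₀)/(1−φ)
h = 0.139 × (1 − 0.56)/(1 − 0.0942) = 0.139 × 0.4858 = 0.0675 km

0.068 km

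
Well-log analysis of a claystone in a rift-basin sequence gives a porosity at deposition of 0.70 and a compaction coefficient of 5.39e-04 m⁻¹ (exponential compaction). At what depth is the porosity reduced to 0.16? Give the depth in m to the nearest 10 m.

2740 m

Working in km (1 km = 1000 m; k in km⁻¹ = k in m⁻¹ × 1000):
Invert Athy's law: Z = ln(n₀/n) / k
Z = ln(0.7/0.16) / 0.539 = ln(4.375) / 0.539 = 1.4759 / 0.539 = 2.738 km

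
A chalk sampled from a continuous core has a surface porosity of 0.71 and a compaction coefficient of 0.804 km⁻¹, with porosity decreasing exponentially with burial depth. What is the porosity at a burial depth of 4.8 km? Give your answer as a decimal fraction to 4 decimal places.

n = n₀·exp(−β·Z) = 0.71 × exp(−0.804 × 4.8) = 0.71 × exp(−3.859)
  = 0.71 × 0.0211 = 0.0150

0.0150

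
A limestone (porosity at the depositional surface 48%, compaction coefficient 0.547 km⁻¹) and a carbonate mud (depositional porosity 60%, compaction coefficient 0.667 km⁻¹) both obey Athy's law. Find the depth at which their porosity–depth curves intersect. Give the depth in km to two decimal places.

1.86 km

Set φ₀ₐ e^(−βₐd) = φ₀ᵦ e^(−βᵦd) ⇒ ln(φ₀ₐ/φ₀ᵦ) = (βₐ − βᵦ)·d
d = ln(0.48/0.6) / (0.547 − 0.667) = -0.2231 / -0.12 = 1.860 km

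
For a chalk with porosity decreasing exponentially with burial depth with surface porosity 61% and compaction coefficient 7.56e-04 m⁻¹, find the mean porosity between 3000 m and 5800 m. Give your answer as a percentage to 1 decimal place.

Working in km (1 km = 1000 m; c in km⁻¹ = c in m⁻¹ × 1000):
⟨phi⟩ = (1/(Z₂−Z₁)) ∫ phi₀ e^(−cZ) dZ = phi₀·(e^(−c·Z₁) − e^(−c·Z₂)) / (c·(Z₂−Z₁))
e^(−0.756×3) = 0.1035; e^(−0.756×5.8) = 0.0125
⟨phi⟩ = 0.61 × (0.1035 − 0.0125) / (0.756 × 2.8) = 0.61 × 0.0430 = 0.0262

2.6%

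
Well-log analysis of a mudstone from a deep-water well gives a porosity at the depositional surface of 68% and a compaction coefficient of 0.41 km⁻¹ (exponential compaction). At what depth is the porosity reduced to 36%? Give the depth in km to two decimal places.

1.55 km

Invert Athy's law: z = ln(n₀/n) / β
z = ln(0.68/0.36) / 0.41 = ln(1.889) / 0.41 = 0.6360 / 0.41 = 1.551 km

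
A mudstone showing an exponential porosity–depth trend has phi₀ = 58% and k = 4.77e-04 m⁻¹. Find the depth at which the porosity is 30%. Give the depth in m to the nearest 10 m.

1380 m

Working in km (1 km = 1000 m; k in km⁻¹ = k in m⁻¹ × 1000):
Invert Athy's law: d = ln(phi₀/phi) / k
d = ln(0.58/0.3) / 0.477 = ln(1.933) / 0.477 = 0.6592 / 0.477 = 1.382 km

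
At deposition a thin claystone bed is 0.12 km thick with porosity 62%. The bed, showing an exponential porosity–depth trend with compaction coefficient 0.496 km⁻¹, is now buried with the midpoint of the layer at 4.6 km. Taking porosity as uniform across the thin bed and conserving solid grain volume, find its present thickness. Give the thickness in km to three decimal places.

0.049 km

Porosity at 4.6 km: phi = 0.62·exp(−0.496×4.6) = 0.0633
Solid-volume conservation: h(1−phi) = h₀(1−phi₀) ⇒ h = h₀·(1−phi₀)/(1−phi)
h = 0.12 × (1 − 0.62)/(1 − 0.0633) = 0.12 × 0.4057 = 0.0487 km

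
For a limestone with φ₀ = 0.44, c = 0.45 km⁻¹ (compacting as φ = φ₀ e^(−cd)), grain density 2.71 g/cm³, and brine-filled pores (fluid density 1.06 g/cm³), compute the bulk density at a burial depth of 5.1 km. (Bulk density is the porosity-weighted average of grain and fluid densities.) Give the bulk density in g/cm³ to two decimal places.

2.64 g/cm³

Porosity at depth: φ = 0.44·exp(−0.45×5.1) = 0.44×0.1008 = 0.0443
Bulk density: ρ_b = (1−φ)ρ_g + φ·ρ_f = 0.9557×2.71 + 0.0443×1.06
       = 2.590 + 0.047 = 2.637 g/cm³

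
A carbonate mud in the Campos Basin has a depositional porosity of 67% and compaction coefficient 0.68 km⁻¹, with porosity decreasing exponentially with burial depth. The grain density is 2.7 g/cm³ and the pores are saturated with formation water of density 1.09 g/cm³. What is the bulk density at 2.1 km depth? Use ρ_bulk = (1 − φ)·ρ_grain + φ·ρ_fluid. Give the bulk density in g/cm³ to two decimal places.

Porosity at depth: φ = 0.67·exp(−0.68×2.1) = 0.67×0.2398 = 0.1607
Bulk density: ρ_b = (1−φ)ρ_g + φ·ρ_f = 0.8393×2.7 + 0.1607×1.09
       = 2.266 + 0.175 = 2.441 g/cm³

2.44 g/cm³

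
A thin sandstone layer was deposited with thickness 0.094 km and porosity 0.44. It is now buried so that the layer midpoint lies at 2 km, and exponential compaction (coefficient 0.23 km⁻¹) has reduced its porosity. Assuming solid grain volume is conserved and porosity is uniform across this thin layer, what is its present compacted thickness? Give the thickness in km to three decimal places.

0.073 km

Porosity at 2 km: n = 0.44·exp(−0.23×2) = 0.2778
Solid-volume conservation: h(1−n) = h₀(1−n₀) ⇒ h = h₀·(1−n₀)/(1−n)
h = 0.094 × (1 − 0.44)/(1 − 0.2778) = 0.094 × 0.7754 = 0.0729 km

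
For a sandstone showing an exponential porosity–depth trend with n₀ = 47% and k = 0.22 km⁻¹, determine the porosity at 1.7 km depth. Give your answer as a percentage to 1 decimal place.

n = n₀·exp(−k·d) = 0.47 × exp(−0.22 × 1.7) = 0.47 × exp(−0.374)
  = 0.47 × 0.6880 = 0.3233

32.3%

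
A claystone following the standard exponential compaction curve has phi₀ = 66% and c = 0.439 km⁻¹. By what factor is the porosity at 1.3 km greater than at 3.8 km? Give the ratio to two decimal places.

phi(d₁)/phi(d₂) = e^(−c·d₁)/e^(−c·d₂) = e^{c(d₂−d₁)}
= exp(0.439 × 2.5) = exp(1.097) = 2.9967

3.00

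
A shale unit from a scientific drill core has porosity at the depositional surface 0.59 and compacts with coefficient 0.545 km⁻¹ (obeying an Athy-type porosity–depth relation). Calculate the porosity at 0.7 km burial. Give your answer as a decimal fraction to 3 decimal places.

n = n₀·exp(−c·Z) = 0.59 × exp(−0.545 × 0.7) = 0.59 × exp(−0.3815)
  = 0.59 × 0.6828 = 0.4029

0.403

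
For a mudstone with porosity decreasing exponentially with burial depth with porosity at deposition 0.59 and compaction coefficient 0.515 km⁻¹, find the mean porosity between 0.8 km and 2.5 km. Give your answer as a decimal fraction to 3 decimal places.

0.260

⟨phi⟩ = (1/(z₂−z₁)) ∫ phi₀ e^(−βz) dz = phi₀·(e^(−β·z₁) − e^(−β·z₂)) / (β·(z₂−z₁))
e^(−0.515×0.8) = 0.6623; e^(−0.515×2.5) = 0.2760
⟨phi⟩ = 0.59 × (0.6623 − 0.2760) / (0.515 × 1.7) = 0.59 × 0.4413 = 0.2604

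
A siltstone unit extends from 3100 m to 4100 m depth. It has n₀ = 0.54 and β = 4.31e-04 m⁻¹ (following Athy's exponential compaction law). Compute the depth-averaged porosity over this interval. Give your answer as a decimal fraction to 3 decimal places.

Working in km (1 km = 1000 m; β in km⁻¹ = β in m⁻¹ × 1000):
⟨n⟩ = (1/(d₂−d₁)) ∫ n₀ e^(−βd) dd = n₀·(e^(−β·d₁) − e^(−β·d₂)) / (β·(d₂−d₁))
e^(−0.431×3.1) = 0.2629; e^(−0.431×4.1) = 0.1708
⟨n⟩ = 0.54 × (0.2629 − 0.1708) / (0.431 × 1) = 0.54 × 0.2136 = 0.1153

0.115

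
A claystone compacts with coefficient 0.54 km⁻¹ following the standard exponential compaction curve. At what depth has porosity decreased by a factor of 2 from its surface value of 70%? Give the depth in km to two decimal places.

n/n₀ = 1/2 ⇒ exp(−β·Z) = 1/2 ⇒ Z = ln(2) / β
Z = 0.6931 / 0.54 = 1.284 km

1.28 km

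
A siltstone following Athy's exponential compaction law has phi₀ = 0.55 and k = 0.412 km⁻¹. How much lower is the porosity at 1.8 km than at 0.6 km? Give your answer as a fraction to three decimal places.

0.168

phi(0.6) = 0.55·e^(−0.412×0.6) = 0.4295
phi(1.8) = 0.55·e^(−0.412×1.8) = 0.2620
Δphi = 0.4295 − 0.2620 = 0.1675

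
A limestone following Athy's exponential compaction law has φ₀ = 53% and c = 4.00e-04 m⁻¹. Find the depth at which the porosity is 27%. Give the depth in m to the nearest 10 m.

1690 m

Working in km (1 km = 1000 m; c in km⁻¹ = c in m⁻¹ × 1000):
Invert Athy's law: z = ln(φ₀/φ) / c
z = ln(0.53/0.27) / 0.4 = ln(1.963) / 0.4 = 0.6745 / 0.4 = 1.686 km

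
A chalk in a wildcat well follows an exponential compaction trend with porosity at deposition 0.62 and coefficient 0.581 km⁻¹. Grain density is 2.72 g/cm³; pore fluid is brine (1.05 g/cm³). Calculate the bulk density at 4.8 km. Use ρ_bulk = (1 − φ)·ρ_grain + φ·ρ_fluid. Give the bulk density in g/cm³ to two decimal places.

Porosity at depth: phi = 0.62·exp(−0.581×4.8) = 0.62×0.0615 = 0.0381
Bulk density: ρ_b = (1−phi)ρ_g + phi·ρ_f = 0.9619×2.72 + 0.0381×1.05
       = 2.616 + 0.040 = 2.656 g/cm³

2.66 g/cm³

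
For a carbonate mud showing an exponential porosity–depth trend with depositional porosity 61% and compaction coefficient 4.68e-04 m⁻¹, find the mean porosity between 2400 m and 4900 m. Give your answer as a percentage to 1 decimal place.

11.7%

Working in km (1 km = 1000 m; c in km⁻¹ = c in m⁻¹ × 1000):
⟨φ⟩ = (1/(d₂−d₁)) ∫ φ₀ e^(−cd) dd = φ₀·(e^(−c·d₁) − e^(−c·d₂)) / (c·(d₂−d₁))
e^(−0.468×2.4) = 0.3252; e^(−0.468×4.9) = 0.1009
⟨φ⟩ = 0.61 × (0.3252 − 0.1009) / (0.468 × 2.5) = 0.61 × 0.1917 = 0.1169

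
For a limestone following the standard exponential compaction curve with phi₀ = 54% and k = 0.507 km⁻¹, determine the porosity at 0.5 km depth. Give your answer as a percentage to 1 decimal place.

phi = phi₀·exp(−k·z) = 0.54 × exp(−0.507 × 0.5) = 0.54 × exp(−0.2535)
  = 0.54 × 0.7761 = 0.4191

41.9%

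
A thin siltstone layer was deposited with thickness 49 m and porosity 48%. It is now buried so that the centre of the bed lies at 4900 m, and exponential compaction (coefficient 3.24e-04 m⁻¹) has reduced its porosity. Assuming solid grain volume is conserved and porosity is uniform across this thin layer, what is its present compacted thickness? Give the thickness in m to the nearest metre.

28 m

Working in km (1 km = 1000 m; c in km⁻¹ = c in m⁻¹ × 1000):
Porosity at 4.9 km: φ = 0.48·exp(−0.324×4.9) = 0.0981
Solid-volume conservation: h(1−φ) = h₀(1−φ₀) ⇒ h = h₀·(1−φ₀)/(1−φ)
h = 0.049 × (1 − 0.48)/(1 − 0.0981) = 0.049 × 0.5766 = 0.0283 km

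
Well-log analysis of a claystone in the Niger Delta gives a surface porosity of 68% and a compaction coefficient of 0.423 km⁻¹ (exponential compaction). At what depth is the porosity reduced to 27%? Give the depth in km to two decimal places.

2.18 km

Invert Athy's law: z = ln(φ₀/φ) / k
z = ln(0.68/0.27) / 0.423 = ln(2.519) / 0.423 = 0.9237 / 0.423 = 2.184 km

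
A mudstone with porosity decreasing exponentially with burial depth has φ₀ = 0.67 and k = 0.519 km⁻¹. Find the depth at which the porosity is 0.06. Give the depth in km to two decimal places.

Invert Athy's law: Z = ln(φ₀/φ) / k
Z = ln(0.67/0.06) / 0.519 = ln(11.17) / 0.519 = 2.4129 / 0.519 = 4.649 km

4.65 km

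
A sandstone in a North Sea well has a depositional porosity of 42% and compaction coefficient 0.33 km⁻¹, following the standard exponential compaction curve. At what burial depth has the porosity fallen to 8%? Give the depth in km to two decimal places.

Invert Athy's law: z = ln(φ₀/φ) / β
z = ln(0.42/0.08) / 0.33 = ln(5.25) / 0.33 = 1.6582 / 0.33 = 5.025 km

5.02 km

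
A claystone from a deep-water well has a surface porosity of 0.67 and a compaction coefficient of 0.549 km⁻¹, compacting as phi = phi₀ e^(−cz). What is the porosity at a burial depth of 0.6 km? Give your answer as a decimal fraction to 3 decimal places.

phi = phi₀·exp(−c·z) = 0.67 × exp(−0.549 × 0.6) = 0.67 × exp(−0.3294)
  = 0.67 × 0.7194 = 0.4820

0.482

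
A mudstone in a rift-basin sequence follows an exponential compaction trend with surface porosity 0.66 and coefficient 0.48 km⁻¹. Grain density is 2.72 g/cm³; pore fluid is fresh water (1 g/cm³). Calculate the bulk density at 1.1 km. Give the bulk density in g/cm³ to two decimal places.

Porosity at depth: phi = 0.66·exp(−0.48×1.1) = 0.66×0.5898 = 0.3893
Bulk density: ρ_b = (1−phi)ρ_g + phi·ρ_f = 0.6107×2.72 + 0.3893×1
       = 1.661 + 0.389 = 2.050 g/cm³

2.05 g/cm³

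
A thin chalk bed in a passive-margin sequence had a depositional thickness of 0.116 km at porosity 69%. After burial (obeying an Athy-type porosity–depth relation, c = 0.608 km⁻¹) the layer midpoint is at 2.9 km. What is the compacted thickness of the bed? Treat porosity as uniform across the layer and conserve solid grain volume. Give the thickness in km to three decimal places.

Porosity at 2.9 km: φ = 0.69·exp(−0.608×2.9) = 0.1183
Solid-volume conservation: h(1−φ) = h₀(1−φ₀) ⇒ h = h₀·(1−φ₀)/(1−φ)
h = 0.116 × (1 − 0.69)/(1 − 0.1183) = 0.116 × 0.3516 = 0.0408 km

0.041 km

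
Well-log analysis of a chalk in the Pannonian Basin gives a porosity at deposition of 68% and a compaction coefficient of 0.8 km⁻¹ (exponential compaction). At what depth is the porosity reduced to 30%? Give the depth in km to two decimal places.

Invert Athy's law: Z = ln(n₀/n) / β
Z = ln(0.68/0.3) / 0.8 = ln(2.267) / 0.8 = 0.8183 / 0.8 = 1.023 km

1.02 km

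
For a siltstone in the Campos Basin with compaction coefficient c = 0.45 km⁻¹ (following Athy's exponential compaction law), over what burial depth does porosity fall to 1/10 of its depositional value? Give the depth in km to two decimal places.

phi/phi₀ = 1/10 ⇒ exp(−c·d) = 1/10 ⇒ d = ln(10) / c
d = 2.3026 / 0.45 = 5.117 km

5.12 km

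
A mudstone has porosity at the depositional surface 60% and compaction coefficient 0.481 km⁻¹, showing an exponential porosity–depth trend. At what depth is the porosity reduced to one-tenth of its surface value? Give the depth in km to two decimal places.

4.79 km

phi/phi₀ = 1/10 ⇒ exp(−c·d) = 1/10 ⇒ d = ln(10) / c
d = 2.3026 / 0.481 = 4.787 km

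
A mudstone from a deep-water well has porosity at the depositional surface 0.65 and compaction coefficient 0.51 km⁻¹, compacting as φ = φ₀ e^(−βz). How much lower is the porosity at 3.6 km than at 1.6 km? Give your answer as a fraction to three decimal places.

0.184

φ(1.6) = 0.65·e^(−0.51×1.6) = 0.2874
φ(3.6) = 0.65·e^(−0.51×3.6) = 0.1036
Δφ = 0.2874 − 0.1036 = 0.1838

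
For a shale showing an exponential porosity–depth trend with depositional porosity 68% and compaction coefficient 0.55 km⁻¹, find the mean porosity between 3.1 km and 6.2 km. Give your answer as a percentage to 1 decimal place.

5.9%

⟨φ⟩ = (1/(d₂−d₁)) ∫ φ₀ e^(−cd) dd = φ₀·(e^(−c·d₁) − e^(−c·d₂)) / (c·(d₂−d₁))
e^(−0.55×3.1) = 0.1818; e^(−0.55×6.2) = 0.0330
⟨φ⟩ = 0.68 × (0.1818 − 0.0330) / (0.55 × 3.1) = 0.68 × 0.0872 = 0.0593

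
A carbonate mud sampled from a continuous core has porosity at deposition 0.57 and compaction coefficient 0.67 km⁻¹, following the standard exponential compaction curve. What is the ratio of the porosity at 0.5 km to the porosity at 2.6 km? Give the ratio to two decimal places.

n(Z₁)/n(Z₂) = e^(−c·Z₁)/e^(−c·Z₂) = e^{c(Z₂−Z₁)}
= exp(0.67 × 2.1) = exp(1.407) = 4.0837

4.08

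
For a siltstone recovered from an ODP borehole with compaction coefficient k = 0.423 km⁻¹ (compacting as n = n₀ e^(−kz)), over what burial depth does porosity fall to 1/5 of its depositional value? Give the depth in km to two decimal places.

n/n₀ = 1/5 ⇒ exp(−k·z) = 1/5 ⇒ z = ln(5) / k
z = 1.6094 / 0.423 = 3.805 km

3.80 km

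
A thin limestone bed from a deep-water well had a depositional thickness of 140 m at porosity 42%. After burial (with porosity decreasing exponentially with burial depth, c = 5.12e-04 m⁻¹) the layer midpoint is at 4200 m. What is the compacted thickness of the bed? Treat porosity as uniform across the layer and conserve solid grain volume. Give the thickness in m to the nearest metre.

Working in km (1 km = 1000 m; c in km⁻¹ = c in m⁻¹ × 1000):
Porosity at 4.2 km: phi = 0.42·exp(−0.512×4.2) = 0.0489
Solid-volume conservation: h(1−phi) = h₀(1−phi₀) ⇒ h = h₀·(1−phi₀)/(1−phi)
h = 0.14 × (1 − 0.42)/(1 − 0.0489) = 0.14 × 0.6098 = 0.0854 km

85 m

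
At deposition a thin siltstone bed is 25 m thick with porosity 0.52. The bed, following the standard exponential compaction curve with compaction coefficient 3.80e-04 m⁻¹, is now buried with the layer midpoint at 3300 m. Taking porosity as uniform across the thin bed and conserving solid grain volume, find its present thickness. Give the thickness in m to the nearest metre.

Working in km (1 km = 1000 m; k in km⁻¹ = k in m⁻¹ × 1000):
Porosity at 3.3 km: phi = 0.52·exp(−0.38×3.3) = 0.1484
Solid-volume conservation: h(1−phi) = h₀(1−phi₀) ⇒ h = h₀·(1−phi₀)/(1−phi)
h = 0.025 × (1 − 0.52)/(1 − 0.1484) = 0.025 × 0.5636 = 0.0141 km

14 m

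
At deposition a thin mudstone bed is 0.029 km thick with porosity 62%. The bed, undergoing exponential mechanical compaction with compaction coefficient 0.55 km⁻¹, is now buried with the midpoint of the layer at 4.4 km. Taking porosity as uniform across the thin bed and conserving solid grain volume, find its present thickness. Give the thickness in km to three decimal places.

Porosity at 4.4 km: n = 0.62·exp(−0.55×4.4) = 0.0551
Solid-volume conservation: h(1−n) = h₀(1−n₀) ⇒ h = h₀·(1−n₀)/(1−n)
h = 0.029 × (1 − 0.62)/(1 − 0.0551) = 0.029 × 0.4022 = 0.0117 km

0.012 km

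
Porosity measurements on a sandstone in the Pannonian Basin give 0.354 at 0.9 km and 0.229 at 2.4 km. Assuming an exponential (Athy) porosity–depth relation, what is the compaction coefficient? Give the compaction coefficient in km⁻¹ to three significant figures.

Athy: phi(Z) = phi₀ e^(−kZ) ⇒ phi₁/phi₂ = e^{k(Z₂−Z₁)} ⇒ k = ln(phi₁/phi₂)/(Z₂−Z₁)
k = ln(0.354/0.229) / (2.4 − 0.9) = ln(1.546) / 1.5 = 0.4356 / 1.5 = 0.2904 km⁻¹

0.290 km⁻¹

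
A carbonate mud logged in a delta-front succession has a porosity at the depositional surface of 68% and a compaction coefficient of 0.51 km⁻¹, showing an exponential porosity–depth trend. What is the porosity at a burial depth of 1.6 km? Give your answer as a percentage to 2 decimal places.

30.07%

φ = φ₀·exp(−c·z) = 0.68 × exp(−0.51 × 1.6) = 0.68 × exp(−0.816)
  = 0.68 × 0.4422 = 0.3007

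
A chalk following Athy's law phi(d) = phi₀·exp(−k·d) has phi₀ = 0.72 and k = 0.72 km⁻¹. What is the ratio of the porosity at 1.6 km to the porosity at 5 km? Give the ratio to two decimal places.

phi(d₁)/phi(d₂) = e^(−k·d₁)/e^(−k·d₂) = e^{k(d₂−d₁)}
= exp(0.72 × 3.4) = exp(2.448) = 11.5652

11.57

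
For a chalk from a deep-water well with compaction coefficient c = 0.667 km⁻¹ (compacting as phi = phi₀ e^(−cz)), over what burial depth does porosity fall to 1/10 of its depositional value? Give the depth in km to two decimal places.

phi/phi₀ = 1/10 ⇒ exp(−c·z) = 1/10 ⇒ z = ln(10) / c
z = 2.3026 / 0.667 = 3.452 km

3.45 km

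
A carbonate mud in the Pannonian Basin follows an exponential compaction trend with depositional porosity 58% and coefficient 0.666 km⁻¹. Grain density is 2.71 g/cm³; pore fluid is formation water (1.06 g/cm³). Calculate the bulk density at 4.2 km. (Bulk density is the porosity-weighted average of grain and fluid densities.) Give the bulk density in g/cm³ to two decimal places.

Porosity at depth: phi = 0.58·exp(−0.666×4.2) = 0.58×0.0610 = 0.0354
Bulk density: ρ_b = (1−phi)ρ_g + phi·ρ_f = 0.9646×2.71 + 0.0354×1.06
       = 2.614 + 0.037 = 2.652 g/cm³

2.65 g/cm³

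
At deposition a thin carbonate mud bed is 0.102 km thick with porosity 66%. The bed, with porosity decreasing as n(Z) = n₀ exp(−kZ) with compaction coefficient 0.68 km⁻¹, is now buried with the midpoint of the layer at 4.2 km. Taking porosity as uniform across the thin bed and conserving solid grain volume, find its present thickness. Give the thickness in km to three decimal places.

0.036 km

Porosity at 4.2 km: n = 0.66·exp(−0.68×4.2) = 0.0379
Solid-volume conservation: h(1−n) = h₀(1−n₀) ⇒ h = h₀·(1−n₀)/(1−n)
h = 0.102 × (1 − 0.66)/(1 − 0.0379) = 0.102 × 0.3534 = 0.0360 km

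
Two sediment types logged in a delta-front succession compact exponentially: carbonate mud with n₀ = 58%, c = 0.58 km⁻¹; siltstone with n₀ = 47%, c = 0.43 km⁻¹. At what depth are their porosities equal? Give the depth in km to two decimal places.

1.40 km

Set n₀ₐ e^(−cₐd) = n₀ᵦ e^(−cᵦd) ⇒ ln(n₀ₐ/n₀ᵦ) = (cₐ − cᵦ)·d
d = ln(0.58/0.47) / (0.58 − 0.43) = 0.2103 / 0.15 = 1.402 km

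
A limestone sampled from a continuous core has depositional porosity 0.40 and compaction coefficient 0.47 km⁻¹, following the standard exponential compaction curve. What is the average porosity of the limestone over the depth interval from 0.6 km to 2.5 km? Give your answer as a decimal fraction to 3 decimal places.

⟨phi⟩ = (1/(d₂−d₁)) ∫ phi₀ e^(−cd) dd = phi₀·(e^(−c·d₁) − e^(−c·d₂)) / (c·(d₂−d₁))
e^(−0.47×0.6) = 0.7543; e^(−0.47×2.5) = 0.3088
⟨phi⟩ = 0.4 × (0.7543 − 0.3088) / (0.47 × 1.9) = 0.4 × 0.4988 = 0.1995

0.200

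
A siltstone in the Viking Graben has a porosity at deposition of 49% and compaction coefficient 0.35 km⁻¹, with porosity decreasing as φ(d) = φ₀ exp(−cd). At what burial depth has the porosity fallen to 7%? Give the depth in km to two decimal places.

Invert Athy's law: d = ln(φ₀/φ) / c
d = ln(0.49/0.07) / 0.35 = ln(7) / 0.35 = 1.9459 / 0.35 = 5.560 km

5.56 km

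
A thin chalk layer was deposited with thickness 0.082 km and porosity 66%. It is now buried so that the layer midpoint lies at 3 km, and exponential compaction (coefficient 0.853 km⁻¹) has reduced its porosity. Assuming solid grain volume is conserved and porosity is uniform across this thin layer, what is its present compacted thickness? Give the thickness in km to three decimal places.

0.029 km

Porosity at 3 km: n = 0.66·exp(−0.853×3) = 0.0511
Solid-volume conservation: h(1−n) = h₀(1−n₀) ⇒ h = h₀·(1−n₀)/(1−n)
h = 0.082 × (1 − 0.66)/(1 − 0.0511) = 0.082 × 0.3583 = 0.0294 km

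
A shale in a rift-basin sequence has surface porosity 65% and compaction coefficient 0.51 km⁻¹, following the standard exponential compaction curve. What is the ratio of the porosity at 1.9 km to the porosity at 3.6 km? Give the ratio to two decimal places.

phi(Z₁)/phi(Z₂) = e^(−k·Z₁)/e^(−k·Z₂) = e^{k(Z₂−Z₁)}
= exp(0.51 × 1.7) = exp(0.867) = 2.3798

2.38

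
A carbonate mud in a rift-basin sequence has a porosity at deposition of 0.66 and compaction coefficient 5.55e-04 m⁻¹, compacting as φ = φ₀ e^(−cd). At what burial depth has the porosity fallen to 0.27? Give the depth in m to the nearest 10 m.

1610 m

Working in km (1 km = 1000 m; c in km⁻¹ = c in m⁻¹ × 1000):
Invert Athy's law: d = ln(φ₀/φ) / c
d = ln(0.66/0.27) / 0.555 = ln(2.444) / 0.555 = 0.8938 / 0.555 = 1.610 km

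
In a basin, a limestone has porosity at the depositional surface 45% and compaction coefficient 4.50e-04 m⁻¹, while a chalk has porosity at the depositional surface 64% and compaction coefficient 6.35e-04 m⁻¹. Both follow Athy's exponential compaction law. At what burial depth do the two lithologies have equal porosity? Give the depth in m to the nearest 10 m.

Working in km (1 km = 1000 m; k in km⁻¹ = k in m⁻¹ × 1000):
Set φ₀ₐ e^(−kₐZ) = φ₀ᵦ e^(−kᵦZ) ⇒ ln(φ₀ₐ/φ₀ᵦ) = (kₐ − kᵦ)·Z
Z = ln(0.45/0.64) / (0.45 − 0.635) = -0.3522 / -0.185 = 1.904 km

1900 m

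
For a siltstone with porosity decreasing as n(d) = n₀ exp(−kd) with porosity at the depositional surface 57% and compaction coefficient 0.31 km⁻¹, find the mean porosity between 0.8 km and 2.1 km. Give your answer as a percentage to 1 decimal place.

36.6%

⟨n⟩ = (1/(d₂−d₁)) ∫ n₀ e^(−kd) dd = n₀·(e^(−k·d₁) − e^(−k·d₂)) / (k·(d₂−d₁))
e^(−0.31×0.8) = 0.7804; e^(−0.31×2.1) = 0.5215
⟨n⟩ = 0.57 × (0.7804 − 0.5215) / (0.31 × 1.3) = 0.57 × 0.6423 = 0.3661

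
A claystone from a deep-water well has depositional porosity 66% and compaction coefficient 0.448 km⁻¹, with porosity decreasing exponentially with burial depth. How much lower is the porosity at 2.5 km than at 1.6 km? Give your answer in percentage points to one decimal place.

10.7 percentage points

phi(1.6) = 0.66·e^(−0.448×1.6) = 0.3223
phi(2.5) = 0.66·e^(−0.448×2.5) = 0.2153
Δphi = 0.3223 − 0.2153 = 0.1069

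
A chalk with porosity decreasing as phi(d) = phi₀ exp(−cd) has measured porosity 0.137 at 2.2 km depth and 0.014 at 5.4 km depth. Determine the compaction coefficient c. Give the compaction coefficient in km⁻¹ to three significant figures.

Athy: phi(d) = phi₀ e^(−cd) ⇒ phi₁/phi₂ = e^{c(d₂−d₁)} ⇒ c = ln(phi₁/phi₂)/(d₂−d₁)
c = ln(0.137/0.014) / (5.4 − 2.2) = ln(9.786) / 3.2 = 2.2809 / 3.2 = 0.7128 km⁻¹

0.713 km⁻¹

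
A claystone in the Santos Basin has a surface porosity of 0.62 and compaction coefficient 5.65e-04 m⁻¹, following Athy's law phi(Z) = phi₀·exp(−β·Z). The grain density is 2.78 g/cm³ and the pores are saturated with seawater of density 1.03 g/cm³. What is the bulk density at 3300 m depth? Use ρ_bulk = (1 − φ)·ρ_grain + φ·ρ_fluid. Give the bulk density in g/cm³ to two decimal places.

2.61 g/cm³

Working in km (1 km = 1000 m; β in km⁻¹ = β in m⁻¹ × 1000):
Porosity at depth: phi = 0.62·exp(−0.565×3.3) = 0.62×0.1550 = 0.0961
Bulk density: ρ_b = (1−phi)ρ_g + phi·ρ_f = 0.9039×2.78 + 0.0961×1.03
       = 2.513 + 0.099 = 2.612 g/cm³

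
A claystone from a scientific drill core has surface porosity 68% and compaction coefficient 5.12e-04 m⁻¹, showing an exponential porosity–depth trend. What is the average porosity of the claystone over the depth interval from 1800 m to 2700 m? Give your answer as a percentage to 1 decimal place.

Working in km (1 km = 1000 m; k in km⁻¹ = k in m⁻¹ × 1000):
⟨φ⟩ = (1/(z₂−z₁)) ∫ φ₀ e^(−kz) dz = φ₀·(e^(−k·z₁) − e^(−k·z₂)) / (k·(z₂−z₁))
e^(−0.512×1.8) = 0.3979; e^(−0.512×2.7) = 0.2510
⟨φ⟩ = 0.68 × (0.3979 − 0.2510) / (0.512 × 0.9) = 0.68 × 0.3188 = 0.2168

21.7%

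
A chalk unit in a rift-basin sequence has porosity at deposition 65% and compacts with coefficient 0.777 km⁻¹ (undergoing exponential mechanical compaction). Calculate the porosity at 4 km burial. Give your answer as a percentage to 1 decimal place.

2.9%

φ = φ₀·exp(−β·Z) = 0.65 × exp(−0.777 × 4) = 0.65 × exp(−3.108)
  = 0.65 × 0.0447 = 0.0290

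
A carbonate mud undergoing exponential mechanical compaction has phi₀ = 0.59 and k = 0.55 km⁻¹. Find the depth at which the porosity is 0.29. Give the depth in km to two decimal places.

Invert Athy's law: Z = ln(phi₀/phi) / k
Z = ln(0.59/0.29) / 0.55 = ln(2.034) / 0.55 = 0.7102 / 0.55 = 1.291 km

1.29 km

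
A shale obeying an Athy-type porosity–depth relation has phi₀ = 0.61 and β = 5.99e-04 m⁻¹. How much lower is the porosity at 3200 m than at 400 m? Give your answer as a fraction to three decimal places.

0.390

Working in km (1 km = 1000 m; β in km⁻¹ = β in m⁻¹ × 1000):
phi(0.4) = 0.61·e^(−0.599×0.4) = 0.4800
phi(3.2) = 0.61·e^(−0.599×3.2) = 0.0897
Δphi = 0.4800 − 0.0897 = 0.3903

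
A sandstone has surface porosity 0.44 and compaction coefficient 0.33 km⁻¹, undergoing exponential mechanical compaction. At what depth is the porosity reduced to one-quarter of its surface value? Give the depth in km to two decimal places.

n/n₀ = 1/4 ⇒ exp(−β·Z) = 1/4 ⇒ Z = ln(4) / β
Z = 1.3863 / 0.33 = 4.201 km

4.20 km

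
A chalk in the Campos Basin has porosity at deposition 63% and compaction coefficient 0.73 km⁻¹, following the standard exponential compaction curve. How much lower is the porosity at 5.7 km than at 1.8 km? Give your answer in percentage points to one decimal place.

n(1.8) = 0.63·e^(−0.73×1.8) = 0.1693
n(5.7) = 0.63·e^(−0.73×5.7) = 0.0098
Δn = 0.1693 − 0.0098 = 0.1595

15.9 percentage points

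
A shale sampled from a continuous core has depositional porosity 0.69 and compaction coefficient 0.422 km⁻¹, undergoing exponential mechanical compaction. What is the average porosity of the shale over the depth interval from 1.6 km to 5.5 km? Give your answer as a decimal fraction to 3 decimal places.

⟨n⟩ = (1/(d₂−d₁)) ∫ n₀ e^(−cd) dd = n₀·(e^(−c·d₁) − e^(−c·d₂)) / (c·(d₂−d₁))
e^(−0.422×1.6) = 0.5091; e^(−0.422×5.5) = 0.0982
⟨n⟩ = 0.69 × (0.5091 − 0.0982) / (0.422 × 3.9) = 0.69 × 0.2497 = 0.1723

0.172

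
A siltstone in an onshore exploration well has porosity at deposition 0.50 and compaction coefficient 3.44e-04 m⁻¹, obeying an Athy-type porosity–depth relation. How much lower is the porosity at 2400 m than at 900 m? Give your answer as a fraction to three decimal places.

0.148

Working in km (1 km = 1000 m; k in km⁻¹ = k in m⁻¹ × 1000):
phi(0.9) = 0.5·e^(−0.344×0.9) = 0.3669
phi(2.4) = 0.5·e^(−0.344×2.4) = 0.2190
Δphi = 0.3669 − 0.2190 = 0.1479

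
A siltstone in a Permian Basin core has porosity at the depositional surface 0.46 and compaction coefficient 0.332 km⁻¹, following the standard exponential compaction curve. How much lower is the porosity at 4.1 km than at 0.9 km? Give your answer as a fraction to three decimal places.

0.223

φ(0.9) = 0.46·e^(−0.332×0.9) = 0.3412
φ(4.1) = 0.46·e^(−0.332×4.1) = 0.1179
Δφ = 0.3412 − 0.1179 = 0.2233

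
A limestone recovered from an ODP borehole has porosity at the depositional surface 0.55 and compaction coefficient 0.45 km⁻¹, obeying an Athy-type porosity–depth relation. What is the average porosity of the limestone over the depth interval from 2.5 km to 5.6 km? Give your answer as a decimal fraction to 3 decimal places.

0.096

⟨φ⟩ = (1/(Z₂−Z₁)) ∫ φ₀ e^(−βZ) dZ = φ₀·(e^(−β·Z₁) − e^(−β·Z₂)) / (β·(Z₂−Z₁))
e^(−0.45×2.5) = 0.3247; e^(−0.45×5.6) = 0.0805
⟨φ⟩ = 0.55 × (0.3247 − 0.0805) / (0.45 × 3.1) = 0.55 × 0.1750 = 0.0963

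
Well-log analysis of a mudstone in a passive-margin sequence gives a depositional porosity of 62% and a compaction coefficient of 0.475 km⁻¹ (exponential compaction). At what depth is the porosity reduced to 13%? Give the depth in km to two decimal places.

Invert Athy's law: d = ln(phi₀/phi) / c
d = ln(0.62/0.13) / 0.475 = ln(4.769) / 0.475 = 1.5622 / 0.475 = 3.289 km

3.29 km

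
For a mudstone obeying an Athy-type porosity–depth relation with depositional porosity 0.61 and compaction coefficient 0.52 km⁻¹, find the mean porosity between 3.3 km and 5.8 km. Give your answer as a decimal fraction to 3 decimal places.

0.061

⟨n⟩ = (1/(z₂−z₁)) ∫ n₀ e^(−kz) dz = n₀·(e^(−k·z₁) − e^(−k·z₂)) / (k·(z₂−z₁))
e^(−0.52×3.3) = 0.1798; e^(−0.52×5.8) = 0.0490
⟨n⟩ = 0.61 × (0.1798 − 0.0490) / (0.52 × 2.5) = 0.61 × 0.1006 = 0.0614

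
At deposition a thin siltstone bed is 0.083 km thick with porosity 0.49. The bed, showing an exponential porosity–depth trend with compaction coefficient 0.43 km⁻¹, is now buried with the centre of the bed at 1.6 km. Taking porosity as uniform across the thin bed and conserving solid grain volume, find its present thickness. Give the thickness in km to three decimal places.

0.056 km

Porosity at 1.6 km: phi = 0.49·exp(−0.43×1.6) = 0.2463
Solid-volume conservation: h(1−phi) = h₀(1−phi₀) ⇒ h = h₀·(1−phi₀)/(1−phi)
h = 0.083 × (1 − 0.49)/(1 − 0.2463) = 0.083 × 0.6766 = 0.0562 km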